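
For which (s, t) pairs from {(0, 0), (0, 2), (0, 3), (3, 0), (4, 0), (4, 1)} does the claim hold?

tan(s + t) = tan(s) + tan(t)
(0, 0), (0, 2), (0, 3), (3, 0), (4, 0)

Testing each pair:
(0, 0): LHS = 0, RHS = 0 → holds
(0, 2): LHS = tan(2) ≈ -2.185, RHS = tan(2) ≈ -2.185 → holds
(0, 3): LHS = tan(3) ≈ -0.1425, RHS = tan(3) ≈ -0.1425 → holds
(3, 0): LHS = tan(3) ≈ -0.1425, RHS = tan(3) ≈ -0.1425 → holds
(4, 0): LHS = tan(4) ≈ 1.158, RHS = tan(4) ≈ 1.158 → holds
(4, 1): LHS = tan(5) ≈ -3.381, RHS = tan(4) + tan(1) ≈ 2.715 → fails

5 of 6 pairs satisfy the claim.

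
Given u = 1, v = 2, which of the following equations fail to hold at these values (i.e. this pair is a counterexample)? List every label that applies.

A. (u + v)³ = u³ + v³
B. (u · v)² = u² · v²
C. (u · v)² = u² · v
A, C

Evaluating each claim at the given values:
A. LHS = 27, RHS = 9 → fails here (LHS ≠ RHS)
B. LHS = 4, RHS = 4 → holds here (LHS = RHS)
C. LHS = 4, RHS = 2 → fails here (LHS ≠ RHS)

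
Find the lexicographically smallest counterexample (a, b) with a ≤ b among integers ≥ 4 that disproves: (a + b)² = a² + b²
Substituting (4, 4) into the claim:
LHS = (4 + 4)² = 64
RHS = 4² + 4² = 32

Since LHS ≠ RHS, this pair disproves the claim, and no lexicographically smaller pair (a ≤ b, integers ≥ 4) does.

For instance (4, 9) is also a counterexample (LHS = 169, RHS = 97), but it's lexicographically larger.

Answer: (a, b) = (4, 4)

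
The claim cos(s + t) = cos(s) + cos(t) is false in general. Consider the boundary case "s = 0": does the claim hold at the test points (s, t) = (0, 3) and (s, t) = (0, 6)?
No, fails at both test points

At (0, 3): LHS = cos(3) ≈ -0.99 ≠ RHS = cos(3) + 1 ≈ 0.01001
At (0, 6): LHS = cos(6) ≈ 0.9602 ≠ RHS = cos(6) + 1 ≈ 1.96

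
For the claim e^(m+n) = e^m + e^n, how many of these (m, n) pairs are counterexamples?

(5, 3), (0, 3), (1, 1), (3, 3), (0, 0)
Testing each pair:
(5, 3): LHS = e^8 ≈ 2981, RHS = e^3 + e^5 ≈ 168.5 → counterexample
(0, 3): LHS = e^3 ≈ 20.09, RHS = 1 + e^3 ≈ 21.09 → counterexample
(1, 1): LHS = e^2 ≈ 7.389, RHS = 2·e ≈ 5.437 → counterexample
(3, 3): LHS = e^6 ≈ 403.4, RHS = 2·e^3 ≈ 40.17 → counterexample
(0, 0): LHS = 1, RHS = 2 → counterexample

That makes 5 counterexamples.

Answer: 5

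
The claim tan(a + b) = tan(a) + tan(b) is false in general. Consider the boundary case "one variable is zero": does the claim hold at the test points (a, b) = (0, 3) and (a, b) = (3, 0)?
At (0, 3): LHS = tan(3) ≈ -0.1425, RHS = tan(3) ≈ -0.1425 → equal
At (3, 0): LHS = tan(3) ≈ -0.1425, RHS = tan(3) ≈ -0.1425 → equal

So the claim does hold at both of these boundary points, even though it is not an identity.

Answer: Yes, holds at both test points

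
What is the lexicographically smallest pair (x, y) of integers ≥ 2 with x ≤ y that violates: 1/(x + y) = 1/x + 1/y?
(x, y) = (2, 2)

Substituting (2, 2) into the claim:
LHS = 1/(2 + 2) = 1/4
RHS = 1/2 + 1/2 = 1

Since LHS ≠ RHS, this pair disproves the claim, and no lexicographically smaller pair (x ≤ y, integers ≥ 2) does.

For instance (3, 4) is also a counterexample (LHS = 1/7, RHS = 7/12), but it's lexicographically larger.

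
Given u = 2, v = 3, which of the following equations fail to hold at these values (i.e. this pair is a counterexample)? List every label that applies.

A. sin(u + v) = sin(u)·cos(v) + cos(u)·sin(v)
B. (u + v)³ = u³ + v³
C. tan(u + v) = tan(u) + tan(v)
B, C

Evaluating each claim at the given values:
A. LHS = sin(5) ≈ -0.9589, RHS = sin(2)·cos(3) + sin(3)·cos(2) ≈ -0.9589 → holds here (LHS = RHS)
B. LHS = 125, RHS = 35 → fails here (LHS ≠ RHS)
C. LHS = tan(5) ≈ -3.381, RHS = tan(2) + tan(3) ≈ -2.328 → fails here (LHS ≠ RHS)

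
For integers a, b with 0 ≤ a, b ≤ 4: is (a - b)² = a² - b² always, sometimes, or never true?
It holds at (a, b) = (0, 0) (both sides equal 0), but fails at (a, b) = (3, 4) (LHS = 1, RHS = -7).

Answer: Sometimes true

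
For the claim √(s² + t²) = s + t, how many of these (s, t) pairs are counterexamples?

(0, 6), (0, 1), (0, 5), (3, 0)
0

Testing each pair:
(0, 6): LHS = 6, RHS = 6 → satisfies claim
(0, 1): LHS = 1, RHS = 1 → satisfies claim
(0, 5): LHS = 5, RHS = 5 → satisfies claim
(3, 0): LHS = 3, RHS = 3 → satisfies claim

That makes 0 counterexamples.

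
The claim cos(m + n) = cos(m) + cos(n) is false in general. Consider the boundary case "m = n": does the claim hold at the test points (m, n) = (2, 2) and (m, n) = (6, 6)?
No, fails at both test points

At (2, 2): LHS = cos(4) ≈ -0.6536 ≠ RHS = 2·cos(2) ≈ -0.8323
At (6, 6): LHS = cos(12) ≈ 0.8439 ≠ RHS = 2·cos(6) ≈ 1.92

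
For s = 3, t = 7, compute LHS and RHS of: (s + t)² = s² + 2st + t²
LHS = (3 + 7)² = 100
RHS = 3² + 2·3·7 + 7² = 100

LHS = RHS: the two sides agree.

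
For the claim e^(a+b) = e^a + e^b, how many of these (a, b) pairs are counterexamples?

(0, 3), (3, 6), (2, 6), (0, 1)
Testing each pair:
(0, 3): LHS = e^3 ≈ 20.09, RHS = 1 + e^3 ≈ 21.09 → counterexample
(3, 6): LHS = e^9 ≈ 8103, RHS = e^3 + e^6 ≈ 423.5 → counterexample
(2, 6): LHS = e^8 ≈ 2981, RHS = e^2 + e^6 ≈ 410.8 → counterexample
(0, 1): LHS = e ≈ 2.718, RHS = 1 + e ≈ 3.718 → counterexample

That makes 4 counterexamples.

Answer: 4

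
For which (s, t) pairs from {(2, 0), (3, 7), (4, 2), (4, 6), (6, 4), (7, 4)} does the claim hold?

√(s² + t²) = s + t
Testing each pair:
(2, 0): LHS = 2, RHS = 2 → holds
(3, 7): LHS = √(58) ≈ 7.616, RHS = 10 → fails
(4, 2): LHS = 2·√(5) ≈ 4.472, RHS = 6 → fails
(4, 6): LHS = 2·√(13) ≈ 7.211, RHS = 10 → fails
(6, 4): LHS = 2·√(13) ≈ 7.211, RHS = 10 → fails
(7, 4): LHS = √(65) ≈ 8.062, RHS = 11 → fails

1 of 6 pairs satisfies the claim.

Answer: (2, 0)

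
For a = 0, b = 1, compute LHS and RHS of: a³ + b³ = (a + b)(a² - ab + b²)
LHS = 0³ + 1³ = 1
RHS = (0 + 1)(0² - 0·1 + 1²) = 1

LHS = RHS: the two sides agree.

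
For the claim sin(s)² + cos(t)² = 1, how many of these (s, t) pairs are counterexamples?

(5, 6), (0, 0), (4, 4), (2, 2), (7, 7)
Testing each pair:
(5, 6): LHS = sin(5)² + cos(6)² ≈ 1.841, RHS = 1 → counterexample
(0, 0): LHS = 1, RHS = 1 → satisfies claim
(4, 4): LHS = cos(4)² + sin(4)² = 1, RHS = 1 → satisfies claim
(2, 2): LHS = cos(2)² + sin(2)² = 1, RHS = 1 → satisfies claim
(7, 7): LHS = sin(7)² + cos(7)² = 1, RHS = 1 → satisfies claim

That makes 1 counterexample.

Answer: 1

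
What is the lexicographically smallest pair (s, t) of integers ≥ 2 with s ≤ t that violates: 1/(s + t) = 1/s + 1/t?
(s, t) = (2, 2)

Substituting (2, 2) into the claim:
LHS = 1/(2 + 2) = 1/4
RHS = 1/2 + 1/2 = 1

Since LHS ≠ RHS, this pair disproves the claim, and no lexicographically smaller pair (s ≤ t, integers ≥ 2) does.

For instance (5, 6) is also a counterexample (LHS = 1/11, RHS = 11/30), but it's lexicographically larger.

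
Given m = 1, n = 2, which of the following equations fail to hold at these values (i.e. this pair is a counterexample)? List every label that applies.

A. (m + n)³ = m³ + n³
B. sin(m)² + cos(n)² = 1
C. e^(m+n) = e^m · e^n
A, B

Evaluating each claim at the given values:
A. LHS = 27, RHS = 9 → fails here (LHS ≠ RHS)
B. LHS = cos(2)² + sin(1)² ≈ 0.8813, RHS = 1 → fails here (LHS ≠ RHS)
C. LHS = e^3 ≈ 20.09, RHS = e^3 ≈ 20.09 → holds here (LHS = RHS)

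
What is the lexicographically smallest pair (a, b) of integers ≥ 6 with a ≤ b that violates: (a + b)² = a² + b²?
(a, b) = (6, 6)

Substituting (6, 6) into the claim:
LHS = (6 + 6)² = 144
RHS = 6² + 6² = 72

Since LHS ≠ RHS, this pair disproves the claim, and no lexicographically smaller pair (a ≤ b, integers ≥ 6) does.

For instance (6, 13) is also a counterexample (LHS = 361, RHS = 205), but it's lexicographically larger.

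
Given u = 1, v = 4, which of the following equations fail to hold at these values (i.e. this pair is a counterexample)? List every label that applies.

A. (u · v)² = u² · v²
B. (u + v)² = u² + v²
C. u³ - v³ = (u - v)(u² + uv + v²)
Evaluating each claim at the given values:
A. LHS = 16, RHS = 16 → holds here (LHS = RHS)
B. LHS = 25, RHS = 17 → fails here (LHS ≠ RHS)
C. LHS = -63, RHS = -63 → holds here (LHS = RHS)

Answer: B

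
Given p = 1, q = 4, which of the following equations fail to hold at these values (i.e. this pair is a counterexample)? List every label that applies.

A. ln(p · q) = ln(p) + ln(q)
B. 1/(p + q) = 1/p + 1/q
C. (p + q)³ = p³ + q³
B, C

Evaluating each claim at the given values:
A. LHS = ln(4) ≈ 1.386, RHS = ln(4) ≈ 1.386 → holds here (LHS = RHS)
B. LHS = 1/5, RHS = 5/4 → fails here (LHS ≠ RHS)
C. LHS = 125, RHS = 65 → fails here (LHS ≠ RHS)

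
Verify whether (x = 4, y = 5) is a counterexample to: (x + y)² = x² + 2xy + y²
No

Substituting x = 4, y = 5:
LHS = (4 + 5)² = 81
RHS = 4² + 2·4·5 + 5² = 81

The sides agree, so this pair does not disprove the claim.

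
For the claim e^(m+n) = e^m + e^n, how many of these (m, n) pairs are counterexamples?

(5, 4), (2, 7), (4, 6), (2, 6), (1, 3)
5

Testing each pair:
(5, 4): LHS = e^9 ≈ 8103, RHS = e^4 + e^5 ≈ 203 → counterexample
(2, 7): LHS = e^9 ≈ 8103, RHS = e^2 + e^7 ≈ 1104 → counterexample
(4, 6): LHS = e^10 ≈ 22026.5, RHS = e^4 + e^6 ≈ 458 → counterexample
(2, 6): LHS = e^8 ≈ 2981, RHS = e^2 + e^6 ≈ 410.8 → counterexample
(1, 3): LHS = e^4 ≈ 54.6, RHS = e + e^3 ≈ 22.8 → counterexample

That makes 5 counterexamples.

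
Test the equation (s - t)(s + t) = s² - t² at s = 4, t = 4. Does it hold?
Substituting s = 4, t = 4:

LHS = (4 - 4)(4 + 4) = 0
RHS = 4² - 4² = 0

LHS = RHS, so the equation holds at this point.

Answer: Holds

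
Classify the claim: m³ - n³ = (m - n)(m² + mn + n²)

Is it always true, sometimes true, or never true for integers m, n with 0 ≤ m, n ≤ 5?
Always true

The identity holds for every pair in the range. For instance at (m, n) = (3, 1): both sides equal 26.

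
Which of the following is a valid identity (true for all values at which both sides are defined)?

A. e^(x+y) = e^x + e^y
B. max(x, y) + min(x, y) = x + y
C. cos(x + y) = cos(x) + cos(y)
B

A: fails at (4, 6) — LHS = e^10 ≈ 22026.5, RHS = e^4 + e^6 ≈ 458.
B: holds — e.g. at (5, 8), both sides equal 13.
C: fails at (3, 7) — LHS = cos(10) ≈ -0.8391, RHS = cos(3) + cos(7) ≈ -0.2361.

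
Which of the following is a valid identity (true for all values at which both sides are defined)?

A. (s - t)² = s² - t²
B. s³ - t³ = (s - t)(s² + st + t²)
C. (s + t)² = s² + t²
A: fails at (2, 3) — LHS = 1, RHS = -5.
B: holds — e.g. at (3, 5), both sides equal -98.
C: fails at (2, 4) — LHS = 36, RHS = 20.

Answer: B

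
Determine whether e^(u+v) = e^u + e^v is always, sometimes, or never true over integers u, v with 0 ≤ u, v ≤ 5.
Never true

The claim fails for every pair in the range. For instance at (u, v) = (1, 3): LHS = e^4 ≈ 54.6, RHS = e + e^3 ≈ 22.8.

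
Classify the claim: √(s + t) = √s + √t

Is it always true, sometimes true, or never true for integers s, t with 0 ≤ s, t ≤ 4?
It holds at (s, t) = (0, 0) (both sides equal 0), but fails at (s, t) = (2, 3) (LHS = √(5) ≈ 2.236, RHS = √(2) + √(3) ≈ 3.146).

Answer: Sometimes true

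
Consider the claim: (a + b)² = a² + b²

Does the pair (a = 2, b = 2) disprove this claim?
Substituting a = 2, b = 2:
LHS = (2 + 2)² = 16
RHS = 2² + 2² = 8

Since LHS ≠ RHS, this pair disproves the claim.

Answer: Yes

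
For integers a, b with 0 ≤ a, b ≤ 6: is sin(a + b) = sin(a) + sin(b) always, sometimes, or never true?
Sometimes true

It holds at (a, b) = (5, 0) (both sides equal sin(5) ≈ -0.9589), but fails at (a, b) = (2, 3) (LHS = sin(5) ≈ -0.9589, RHS = sin(3) + sin(2) ≈ 1.05).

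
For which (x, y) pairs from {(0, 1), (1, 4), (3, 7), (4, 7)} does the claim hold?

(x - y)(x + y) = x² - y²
All pairs

Testing each pair:
(0, 1): LHS = -1, RHS = -1 → holds
(1, 4): LHS = -15, RHS = -15 → holds
(3, 7): LHS = -40, RHS = -40 → holds
(4, 7): LHS = -33, RHS = -33 → holds

Every pair satisfies the claim.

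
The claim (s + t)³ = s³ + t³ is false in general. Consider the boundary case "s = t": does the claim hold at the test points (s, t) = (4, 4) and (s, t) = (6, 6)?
At (4, 4): LHS = 512 ≠ RHS = 128
At (6, 6): LHS = 1728 ≠ RHS = 432

Answer: No, fails at both test points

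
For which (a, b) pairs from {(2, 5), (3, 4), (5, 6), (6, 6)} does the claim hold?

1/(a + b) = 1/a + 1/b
None

Testing each pair:
(2, 5): LHS = 1/7, RHS = 7/10 → fails
(3, 4): LHS = 1/7, RHS = 7/12 → fails
(5, 6): LHS = 1/11, RHS = 11/30 → fails
(6, 6): LHS = 1/12, RHS = 1/3 → fails

No pair satisfies the claim.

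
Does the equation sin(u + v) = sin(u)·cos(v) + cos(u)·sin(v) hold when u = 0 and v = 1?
Holds

Substituting u = 0, v = 1:

LHS = sin(0 + 1) = sin(1) ≈ 0.8415
RHS = sin(0)·cos(1) + cos(0)·sin(1) = sin(1) ≈ 0.8415

LHS = RHS, so the equation holds at this point.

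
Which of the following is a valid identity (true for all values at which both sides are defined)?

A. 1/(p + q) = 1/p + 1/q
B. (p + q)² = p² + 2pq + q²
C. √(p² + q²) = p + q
B

A: fails at (3, 7) — LHS = 1/10, RHS = 10/21.
B: holds — e.g. at (1, 2), both sides equal 9.
C: fails at (4, 6) — LHS = 2·√(13) ≈ 7.211, RHS = 10.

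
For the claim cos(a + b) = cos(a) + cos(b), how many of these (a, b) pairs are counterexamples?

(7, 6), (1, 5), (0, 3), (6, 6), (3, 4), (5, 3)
6

Testing each pair:
(7, 6): LHS = cos(13) ≈ 0.9074, RHS = cos(7) + cos(6) ≈ 1.714 → counterexample
(1, 5): LHS = cos(6) ≈ 0.9602, RHS = cos(5) + cos(1) ≈ 0.824 → counterexample
(0, 3): LHS = cos(3) ≈ -0.99, RHS = cos(3) + 1 ≈ 0.01001 → counterexample
(6, 6): LHS = cos(12) ≈ 0.8439, RHS = 2·cos(6) ≈ 1.92 → counterexample
(3, 4): LHS = cos(7) ≈ 0.7539, RHS = cos(3) + cos(4) ≈ -1.644 → counterexample
(5, 3): LHS = cos(8) ≈ -0.1455, RHS = cos(3) + cos(5) ≈ -0.7063 → counterexample

That makes 6 counterexamples.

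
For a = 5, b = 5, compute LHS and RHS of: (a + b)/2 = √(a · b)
LHS = (5 + 5)/2 = 5
RHS = √(5 · 5) = 5

LHS = RHS: the two sides agree.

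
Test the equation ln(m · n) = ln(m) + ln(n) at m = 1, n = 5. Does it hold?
Holds

Substituting m = 1, n = 5:

LHS = ln(1 · 5) = ln(5) ≈ 1.609
RHS = ln(1) + ln(5) = ln(5) ≈ 1.609

LHS = RHS, so the equation holds at this point.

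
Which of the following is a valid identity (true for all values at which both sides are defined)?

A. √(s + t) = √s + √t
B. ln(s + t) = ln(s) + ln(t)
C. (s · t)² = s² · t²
C

A: fails at (4, 5) — LHS = 3, RHS = 2 + √(5) ≈ 4.236.
B: fails at (1, 1) — LHS = ln(2) ≈ 0.6931, RHS = 0.
C: holds — e.g. at (4, 4), both sides equal 256.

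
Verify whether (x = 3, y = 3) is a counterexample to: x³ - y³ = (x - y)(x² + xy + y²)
Substituting x = 3, y = 3:
LHS = 3³ - 3³ = 0
RHS = (3 - 3)(3² + 3·3 + 3²) = 0

The sides agree, so this pair does not disprove the claim.

Answer: No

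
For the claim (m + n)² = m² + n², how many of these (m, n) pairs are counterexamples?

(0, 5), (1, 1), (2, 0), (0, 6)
Testing each pair:
(0, 5): LHS = 25, RHS = 25 → satisfies claim
(1, 1): LHS = 4, RHS = 2 → counterexample
(2, 0): LHS = 4, RHS = 4 → satisfies claim
(0, 6): LHS = 36, RHS = 36 → satisfies claim

That makes 1 counterexample.

Answer: 1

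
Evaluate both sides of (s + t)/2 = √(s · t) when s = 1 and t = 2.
LHS = (1 + 2)/2 = 3/2
RHS = √(1 · 2) = √(2) ≈ 1.414

LHS ≠ RHS (they differ by about 0.08579), so the equation does not hold here.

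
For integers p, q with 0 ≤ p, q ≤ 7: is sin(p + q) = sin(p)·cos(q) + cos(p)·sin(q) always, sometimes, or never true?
The identity holds for every pair in the range. For instance at (p, q) = (2, 7): both sides equal sin(9) ≈ 0.4121.

Answer: Always true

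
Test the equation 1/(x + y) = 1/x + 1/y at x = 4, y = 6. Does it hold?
Fails

Substituting x = 4, y = 6:

LHS = 1/(4 + 6) = 1/10
RHS = 1/4 + 1/6 = 5/12

LHS ≠ RHS, so the equation does not hold at this point.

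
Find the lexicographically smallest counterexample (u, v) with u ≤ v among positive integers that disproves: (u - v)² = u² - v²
(u, v) = (1, 2)

Substituting (1, 2) into the claim:
LHS = (1 - 2)² = 1
RHS = 1² - 2² = -3

Since LHS ≠ RHS, this pair disproves the claim, and no lexicographically smaller pair (u ≤ v, positive integers) does.

For instance (5, 6) is also a counterexample (LHS = 1, RHS = -11), but it's lexicographically larger.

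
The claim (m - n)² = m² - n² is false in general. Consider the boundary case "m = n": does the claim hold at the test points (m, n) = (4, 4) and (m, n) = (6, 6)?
Yes, holds at both test points

At (4, 4): LHS = 0, RHS = 0 → equal
At (6, 6): LHS = 0, RHS = 0 → equal

So the claim does hold at both of these boundary points, even though it is not an identity.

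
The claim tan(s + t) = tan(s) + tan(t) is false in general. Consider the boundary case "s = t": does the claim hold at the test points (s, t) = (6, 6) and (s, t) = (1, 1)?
No, fails at both test points

At (6, 6): LHS = tan(12) ≈ -0.6359 ≠ RHS = 2·tan(6) ≈ -0.582
At (1, 1): LHS = tan(2) ≈ -2.185 ≠ RHS = 2·tan(1) ≈ 3.115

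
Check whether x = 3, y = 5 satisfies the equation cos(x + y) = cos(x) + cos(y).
Substituting x = 3, y = 5:

LHS = cos(3 + 5) = cos(8) ≈ -0.1455
RHS = cos(3) + cos(5) ≈ -0.7063

LHS ≠ RHS, so the equation does not hold at this point.

Answer: Fails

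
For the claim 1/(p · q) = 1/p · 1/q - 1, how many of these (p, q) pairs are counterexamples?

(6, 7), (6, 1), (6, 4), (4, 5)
Testing each pair:
(6, 7): LHS = 1/42, RHS = -41/42 → counterexample
(6, 1): LHS = 1/6, RHS = -5/6 → counterexample
(6, 4): LHS = 1/24, RHS = -23/24 → counterexample
(4, 5): LHS = 1/20, RHS = -19/20 → counterexample

That makes 4 counterexamples.

Answer: 4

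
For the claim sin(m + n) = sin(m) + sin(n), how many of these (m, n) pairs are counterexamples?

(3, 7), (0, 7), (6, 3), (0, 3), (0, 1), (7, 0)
Testing each pair:
(3, 7): LHS = sin(10) ≈ -0.544, RHS = sin(3) + sin(7) ≈ 0.7981 → counterexample
(0, 7): LHS = sin(7) ≈ 0.657, RHS = sin(7) ≈ 0.657 → satisfies claim
(6, 3): LHS = sin(9) ≈ 0.4121, RHS = sin(6) + sin(3) ≈ -0.1383 → counterexample
(0, 3): LHS = sin(3) ≈ 0.1411, RHS = sin(3) ≈ 0.1411 → satisfies claim
(0, 1): LHS = sin(1) ≈ 0.8415, RHS = sin(1) ≈ 0.8415 → satisfies claim
(7, 0): LHS = sin(7) ≈ 0.657, RHS = sin(7) ≈ 0.657 → satisfies claim

That makes 2 counterexamples.

Answer: 2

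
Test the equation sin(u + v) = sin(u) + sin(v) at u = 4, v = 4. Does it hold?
Fails

Substituting u = 4, v = 4:

LHS = sin(4 + 4) = sin(8) ≈ 0.9894
RHS = sin(4) + sin(4) = 2·sin(4) ≈ -1.514

LHS ≠ RHS, so the equation does not hold at this point.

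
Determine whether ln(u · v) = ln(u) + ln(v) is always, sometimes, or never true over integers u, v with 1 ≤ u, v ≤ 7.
Always true

The identity holds for every pair in the range. For instance at (u, v) = (4, 3): both sides equal ln(12) ≈ 2.485.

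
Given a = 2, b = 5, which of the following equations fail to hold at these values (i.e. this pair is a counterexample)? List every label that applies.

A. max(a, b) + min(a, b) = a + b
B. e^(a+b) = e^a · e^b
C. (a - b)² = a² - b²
C

Evaluating each claim at the given values:
A. LHS = 7, RHS = 7 → holds here (LHS = RHS)
B. LHS = e^7 ≈ 1097, RHS = e^7 ≈ 1097 → holds here (LHS = RHS)
C. LHS = 9, RHS = -21 → fails here (LHS ≠ RHS)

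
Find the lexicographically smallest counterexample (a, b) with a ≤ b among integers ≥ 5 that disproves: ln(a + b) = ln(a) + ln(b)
(a, b) = (5, 5)

Substituting (5, 5) into the claim:
LHS = ln(5 + 5) = ln(10) ≈ 2.303
RHS = ln(5) + ln(5) = 2·ln(5) ≈ 3.219

Since LHS ≠ RHS, this pair disproves the claim, and no lexicographically smaller pair (a ≤ b, integers ≥ 5) does.

For instance (9, 10) is also a counterexample (LHS = ln(19) ≈ 2.944, RHS = ln(9) + ln(10) ≈ 4.5), but it's lexicographically larger.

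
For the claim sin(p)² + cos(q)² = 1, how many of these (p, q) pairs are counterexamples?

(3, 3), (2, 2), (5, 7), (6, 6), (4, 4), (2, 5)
2

Testing each pair:
(3, 3): LHS = sin(3)² + cos(3)² = 1, RHS = 1 → satisfies claim
(2, 2): LHS = cos(2)² + sin(2)² = 1, RHS = 1 → satisfies claim
(5, 7): LHS = cos(7)² + sin(5)² ≈ 1.488, RHS = 1 → counterexample
(6, 6): LHS = sin(6)² + cos(6)² = 1, RHS = 1 → satisfies claim
(4, 4): LHS = cos(4)² + sin(4)² = 1, RHS = 1 → satisfies claim
(2, 5): LHS = cos(5)² + sin(2)² ≈ 0.9073, RHS = 1 → counterexample

That makes 2 counterexamples.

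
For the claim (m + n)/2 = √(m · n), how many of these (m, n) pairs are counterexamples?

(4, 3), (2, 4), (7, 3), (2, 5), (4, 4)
4

Testing each pair:
(4, 3): LHS = 7/2, RHS = 2·√(3) ≈ 3.464 → counterexample
(2, 4): LHS = 3, RHS = 2·√(2) ≈ 2.828 → counterexample
(7, 3): LHS = 5, RHS = √(21) ≈ 4.583 → counterexample
(2, 5): LHS = 7/2, RHS = √(10) ≈ 3.162 → counterexample
(4, 4): LHS = 4, RHS = 4 → satisfies claim

That makes 4 counterexamples.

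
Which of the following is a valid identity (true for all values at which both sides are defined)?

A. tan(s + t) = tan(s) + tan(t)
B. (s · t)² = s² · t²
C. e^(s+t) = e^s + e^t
A: fails at (3, 7) — LHS = tan(10) ≈ 0.6484, RHS = tan(3) + tan(7) ≈ 0.7289.
B: holds — e.g. at (4, 6), both sides equal 576.
C: fails at (5, 8) — LHS = e^13 ≈ 442413.4, RHS = e^5 + e^8 ≈ 3129.

Answer: B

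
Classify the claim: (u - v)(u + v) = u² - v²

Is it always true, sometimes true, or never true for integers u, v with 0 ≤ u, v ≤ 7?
Always true

The identity holds for every pair in the range. For instance at (u, v) = (0, 0): both sides equal 0.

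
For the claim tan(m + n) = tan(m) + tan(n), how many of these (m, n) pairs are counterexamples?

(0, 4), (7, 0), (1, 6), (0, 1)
Testing each pair:
(0, 4): LHS = tan(4) ≈ 1.158, RHS = tan(4) ≈ 1.158 → satisfies claim
(7, 0): LHS = tan(7) ≈ 0.8714, RHS = tan(7) ≈ 0.8714 → satisfies claim
(1, 6): LHS = tan(7) ≈ 0.8714, RHS = tan(6) + tan(1) ≈ 1.266 → counterexample
(0, 1): LHS = tan(1) ≈ 1.557, RHS = tan(1) ≈ 1.557 → satisfies claim

That makes 1 counterexample.

Answer: 1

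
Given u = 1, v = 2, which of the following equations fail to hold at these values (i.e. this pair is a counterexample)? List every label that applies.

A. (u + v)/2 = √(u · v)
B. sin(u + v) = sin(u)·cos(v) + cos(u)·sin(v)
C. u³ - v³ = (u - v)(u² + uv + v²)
A

Evaluating each claim at the given values:
A. LHS = 3/2, RHS = √(2) ≈ 1.414 → fails here (LHS ≠ RHS)
B. LHS = sin(3) ≈ 0.1411, RHS = sin(1)·cos(2) + sin(2)·cos(1) ≈ 0.1411 → holds here (LHS = RHS)
C. LHS = -7, RHS = -7 → holds here (LHS = RHS)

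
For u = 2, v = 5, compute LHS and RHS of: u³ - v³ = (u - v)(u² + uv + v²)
LHS = 2³ - 5³ = -117
RHS = (2 - 5)(2² + 2·5 + 5²) = -117

LHS = RHS: the two sides agree.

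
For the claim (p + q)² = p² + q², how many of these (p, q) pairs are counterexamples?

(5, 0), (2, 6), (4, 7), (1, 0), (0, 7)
Testing each pair:
(5, 0): LHS = 25, RHS = 25 → satisfies claim
(2, 6): LHS = 64, RHS = 40 → counterexample
(4, 7): LHS = 121, RHS = 65 → counterexample
(1, 0): LHS = 1, RHS = 1 → satisfies claim
(0, 7): LHS = 49, RHS = 49 → satisfies claim

That makes 2 counterexamples.

Answer: 2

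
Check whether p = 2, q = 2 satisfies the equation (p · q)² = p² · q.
Fails

Substituting p = 2, q = 2:

LHS = (2 · 2)² = 16
RHS = 2² · 2 = 8

LHS ≠ RHS, so the equation does not hold at this point.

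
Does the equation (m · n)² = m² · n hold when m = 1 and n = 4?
Substituting m = 1, n = 4:

LHS = (1 · 4)² = 16
RHS = 1² · 4 = 4

LHS ≠ RHS, so the equation does not hold at this point.

Answer: Fails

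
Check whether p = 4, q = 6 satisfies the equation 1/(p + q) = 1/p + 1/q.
Substituting p = 4, q = 6:

LHS = 1/(4 + 6) = 1/10
RHS = 1/4 + 1/6 = 5/12

LHS ≠ RHS, so the equation does not hold at this point.

Answer: Fails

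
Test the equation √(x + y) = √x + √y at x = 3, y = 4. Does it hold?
Fails

Substituting x = 3, y = 4:

LHS = √(3 + 4) = √(7) ≈ 2.646
RHS = √3 + √4 = √(3) + 2 ≈ 3.732

LHS ≠ RHS, so the equation does not hold at this point.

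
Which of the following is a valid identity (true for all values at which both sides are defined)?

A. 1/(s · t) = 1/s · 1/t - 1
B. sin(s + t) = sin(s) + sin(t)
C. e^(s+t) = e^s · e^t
C

A: fails at (5, 8) — LHS = 1/40, RHS = -39/40.
B: fails at (2, 4) — LHS = sin(6) ≈ -0.2794, RHS = sin(4) + sin(2) ≈ 0.1525.
C: holds — e.g. at (3, 4), both sides equal e^7 ≈ 1097.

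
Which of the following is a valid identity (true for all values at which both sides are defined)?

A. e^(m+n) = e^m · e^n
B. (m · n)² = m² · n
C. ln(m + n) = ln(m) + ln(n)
A

A: holds — e.g. at (1, 4), both sides equal e^5 ≈ 148.4.
B: fails at (1, 5) — LHS = 25, RHS = 5.
C: fails at (1, 2) — LHS = ln(3) ≈ 1.099, RHS = ln(2) ≈ 0.6931.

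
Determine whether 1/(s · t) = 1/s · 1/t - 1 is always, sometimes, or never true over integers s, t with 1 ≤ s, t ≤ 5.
The claim fails for every pair in the range. For instance at (s, t) = (4, 5): LHS = 1/20, RHS = -19/20.

Answer: Never true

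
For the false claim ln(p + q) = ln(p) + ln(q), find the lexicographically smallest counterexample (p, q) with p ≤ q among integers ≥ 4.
Substituting (4, 4) into the claim:
LHS = ln(4 + 4) = ln(8) ≈ 2.079
RHS = ln(4) + ln(4) = 2·ln(4) ≈ 2.773

Since LHS ≠ RHS, this pair disproves the claim, and no lexicographically smaller pair (p ≤ q, integers ≥ 4) does.

For instance (4, 5) is also a counterexample (LHS = ln(9) ≈ 2.197, RHS = ln(4) + ln(5) ≈ 2.996), but it's lexicographically larger.

Answer: (p, q) = (4, 4)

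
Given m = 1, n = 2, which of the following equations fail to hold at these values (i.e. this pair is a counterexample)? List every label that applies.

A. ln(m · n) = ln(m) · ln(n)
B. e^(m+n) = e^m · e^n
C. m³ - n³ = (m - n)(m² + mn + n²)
Evaluating each claim at the given values:
A. LHS = ln(2) ≈ 0.6931, RHS = 0 → fails here (LHS ≠ RHS)
B. LHS = e^3 ≈ 20.09, RHS = e^3 ≈ 20.09 → holds here (LHS = RHS)
C. LHS = -7, RHS = -7 → holds here (LHS = RHS)

Answer: A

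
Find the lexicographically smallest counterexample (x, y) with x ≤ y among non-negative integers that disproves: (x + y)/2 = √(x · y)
(x, y) = (0, 1)

At (0, 0): both sides equal 0, so it holds there.

Substituting (0, 1) into the claim:
LHS = (0 + 1)/2 = 1/2
RHS = √(0 · 1) = 0

Since LHS ≠ RHS, this pair disproves the claim, and no lexicographically smaller pair (x ≤ y, non-negative integers) does.

For instance (1, 4) is also a counterexample (LHS = 5/2, RHS = 2), but it's lexicographically larger.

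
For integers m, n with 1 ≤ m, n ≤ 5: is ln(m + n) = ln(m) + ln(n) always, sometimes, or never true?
Sometimes true

It holds at (m, n) = (2, 2) (both sides equal ln(4) ≈ 1.386), but fails at (m, n) = (1, 4) (LHS = ln(5) ≈ 1.609, RHS = ln(4) ≈ 1.386).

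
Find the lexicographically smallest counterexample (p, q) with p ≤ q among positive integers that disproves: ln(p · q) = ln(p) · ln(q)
(p, q) = (1, 2)

Substituting (1, 2) into the claim:
LHS = ln(1 · 2) = ln(2) ≈ 0.6931
RHS = ln(1) · ln(2) = 0

Since LHS ≠ RHS, this pair disproves the claim, and no lexicographically smaller pair (p ≤ q, positive integers) does.

For instance (2, 6) is also a counterexample (LHS = ln(12) ≈ 2.485, RHS = ln(2)·ln(6) ≈ 1.242), but it's lexicographically larger.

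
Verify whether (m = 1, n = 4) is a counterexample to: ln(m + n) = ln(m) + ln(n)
Yes

Substituting m = 1, n = 4:
LHS = ln(1 + 4) = ln(5) ≈ 1.609
RHS = ln(1) + ln(4) = ln(4) ≈ 1.386

Since LHS ≠ RHS, this pair disproves the claim.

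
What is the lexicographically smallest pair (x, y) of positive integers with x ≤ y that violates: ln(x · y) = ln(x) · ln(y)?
(x, y) = (1, 2)

At (1, 1): both sides equal 0, so it holds there.

Substituting (1, 2) into the claim:
LHS = ln(1 · 2) = ln(2) ≈ 0.6931
RHS = ln(1) · ln(2) = 0

Since LHS ≠ RHS, this pair disproves the claim, and no lexicographically smaller pair (x ≤ y, positive integers) does.

For instance (5, 6) is also a counterexample (LHS = ln(30) ≈ 3.401, RHS = ln(5)·ln(6) ≈ 2.884), but it's lexicographically larger.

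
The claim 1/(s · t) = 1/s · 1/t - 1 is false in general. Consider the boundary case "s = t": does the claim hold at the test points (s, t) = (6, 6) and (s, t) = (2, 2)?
At (6, 6): LHS = 1/36 ≠ RHS = -35/36
At (2, 2): LHS = 1/4 ≠ RHS = -3/4

Answer: No, fails at both test points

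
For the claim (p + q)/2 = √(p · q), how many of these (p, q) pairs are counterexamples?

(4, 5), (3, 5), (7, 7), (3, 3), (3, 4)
3

Testing each pair:
(4, 5): LHS = 9/2, RHS = 2·√(5) ≈ 4.472 → counterexample
(3, 5): LHS = 4, RHS = √(15) ≈ 3.873 → counterexample
(7, 7): LHS = 7, RHS = 7 → satisfies claim
(3, 3): LHS = 3, RHS = 3 → satisfies claim
(3, 4): LHS = 7/2, RHS = 2·√(3) ≈ 3.464 → counterexample

That makes 3 counterexamples.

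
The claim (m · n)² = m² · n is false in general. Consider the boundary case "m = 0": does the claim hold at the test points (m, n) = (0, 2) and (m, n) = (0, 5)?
Yes, holds at both test points

At (0, 2): LHS = 0, RHS = 0 → equal
At (0, 5): LHS = 0, RHS = 0 → equal

So the claim does hold at both of these boundary points, even though it is not an identity.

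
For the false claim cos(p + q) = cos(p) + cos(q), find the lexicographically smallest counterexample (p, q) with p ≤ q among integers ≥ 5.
(p, q) = (5, 5)

Substituting (5, 5) into the claim:
LHS = cos(5 + 5) = cos(10) ≈ -0.8391
RHS = cos(5) + cos(5) = 2·cos(5) ≈ 0.5673

Since LHS ≠ RHS, this pair disproves the claim, and no lexicographically smaller pair (p ≤ q, integers ≥ 5) does.

For instance (8, 11) is also a counterexample (LHS = cos(19) ≈ 0.9887, RHS = cos(8) + cos(11) ≈ -0.1411), but it's lexicographically larger.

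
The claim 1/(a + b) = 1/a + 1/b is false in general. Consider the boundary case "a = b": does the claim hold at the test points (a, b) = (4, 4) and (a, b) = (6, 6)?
No, fails at both test points

At (4, 4): LHS = 1/8 ≠ RHS = 1/2
At (6, 6): LHS = 1/12 ≠ RHS = 1/3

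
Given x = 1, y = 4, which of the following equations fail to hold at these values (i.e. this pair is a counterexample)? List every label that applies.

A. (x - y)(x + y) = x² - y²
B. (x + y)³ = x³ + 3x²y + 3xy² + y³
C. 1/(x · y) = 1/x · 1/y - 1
Evaluating each claim at the given values:
A. LHS = -15, RHS = -15 → holds here (LHS = RHS)
B. LHS = 125, RHS = 125 → holds here (LHS = RHS)
C. LHS = 1/4, RHS = -3/4 → fails here (LHS ≠ RHS)

Answer: C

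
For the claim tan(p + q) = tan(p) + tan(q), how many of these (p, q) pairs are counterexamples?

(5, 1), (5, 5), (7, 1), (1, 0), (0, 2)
Testing each pair:
(5, 1): LHS = tan(6) ≈ -0.291, RHS = tan(5) + tan(1) ≈ -1.823 → counterexample
(5, 5): LHS = tan(10) ≈ 0.6484, RHS = 2·tan(5) ≈ -6.761 → counterexample
(7, 1): LHS = tan(8) ≈ -6.8, RHS = tan(7) + tan(1) ≈ 2.429 → counterexample
(1, 0): LHS = tan(1) ≈ 1.557, RHS = tan(1) ≈ 1.557 → satisfies claim
(0, 2): LHS = tan(2) ≈ -2.185, RHS = tan(2) ≈ -2.185 → satisfies claim

That makes 3 counterexamples.

Answer: 3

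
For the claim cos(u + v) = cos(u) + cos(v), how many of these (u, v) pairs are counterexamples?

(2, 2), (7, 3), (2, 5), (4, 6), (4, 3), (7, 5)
6

Testing each pair:
(2, 2): LHS = cos(4) ≈ -0.6536, RHS = 2·cos(2) ≈ -0.8323 → counterexample
(7, 3): LHS = cos(10) ≈ -0.8391, RHS = cos(3) + cos(7) ≈ -0.2361 → counterexample
(2, 5): LHS = cos(7) ≈ 0.7539, RHS = cos(2) + cos(5) ≈ -0.1325 → counterexample
(4, 6): LHS = cos(10) ≈ -0.8391, RHS = cos(4) + cos(6) ≈ 0.3065 → counterexample
(4, 3): LHS = cos(7) ≈ 0.7539, RHS = cos(3) + cos(4) ≈ -1.644 → counterexample
(7, 5): LHS = cos(12) ≈ 0.8439, RHS = cos(5) + cos(7) ≈ 1.038 → counterexample

That makes 6 counterexamples.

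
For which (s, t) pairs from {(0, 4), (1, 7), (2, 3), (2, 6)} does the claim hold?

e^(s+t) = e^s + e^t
Testing each pair:
(0, 4): LHS = e^4 ≈ 54.6, RHS = 1 + e^4 ≈ 55.6 → fails
(1, 7): LHS = e^8 ≈ 2981, RHS = e + e^7 ≈ 1099 → fails
(2, 3): LHS = e^5 ≈ 148.4, RHS = e^2 + e^3 ≈ 27.47 → fails
(2, 6): LHS = e^8 ≈ 2981, RHS = e^2 + e^6 ≈ 410.8 → fails

No pair satisfies the claim.

Answer: None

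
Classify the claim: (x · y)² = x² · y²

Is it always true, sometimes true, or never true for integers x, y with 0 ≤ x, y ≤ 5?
Always true

The identity holds for every pair in the range. For instance at (x, y) = (4, 2): both sides equal 64.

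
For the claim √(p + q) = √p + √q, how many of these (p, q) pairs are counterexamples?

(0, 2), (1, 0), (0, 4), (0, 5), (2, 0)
Testing each pair:
(0, 2): LHS = √(2) ≈ 1.414, RHS = √(2) ≈ 1.414 → satisfies claim
(1, 0): LHS = 1, RHS = 1 → satisfies claim
(0, 4): LHS = 2, RHS = 2 → satisfies claim
(0, 5): LHS = √(5) ≈ 2.236, RHS = √(5) ≈ 2.236 → satisfies claim
(2, 0): LHS = √(2) ≈ 1.414, RHS = √(2) ≈ 1.414 → satisfies claim

That makes 0 counterexamples.

Answer: 0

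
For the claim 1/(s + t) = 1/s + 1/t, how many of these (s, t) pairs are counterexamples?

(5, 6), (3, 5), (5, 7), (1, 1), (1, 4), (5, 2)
6

Testing each pair:
(5, 6): LHS = 1/11, RHS = 11/30 → counterexample
(3, 5): LHS = 1/8, RHS = 8/15 → counterexample
(5, 7): LHS = 1/12, RHS = 12/35 → counterexample
(1, 1): LHS = 1/2, RHS = 2 → counterexample
(1, 4): LHS = 1/5, RHS = 5/4 → counterexample
(5, 2): LHS = 1/7, RHS = 7/10 → counterexample

That makes 6 counterexamples.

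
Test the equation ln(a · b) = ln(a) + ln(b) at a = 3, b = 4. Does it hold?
Substituting a = 3, b = 4:

LHS = ln(3 · 4) = ln(12) ≈ 2.485
RHS = ln(3) + ln(4) ≈ 2.485

LHS = RHS, so the equation holds at this point.

Answer: Holds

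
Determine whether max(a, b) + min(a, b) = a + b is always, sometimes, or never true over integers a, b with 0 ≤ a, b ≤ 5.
The identity holds for every pair in the range. For instance at (a, b) = (1, 2): both sides equal 3.

Answer: Always true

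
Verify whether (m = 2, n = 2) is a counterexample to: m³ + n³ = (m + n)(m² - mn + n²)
Substituting m = 2, n = 2:
LHS = 2³ + 2³ = 16
RHS = (2 + 2)(2² - 2·2 + 2²) = 16

The sides agree, so this pair does not disprove the claim.

Answer: No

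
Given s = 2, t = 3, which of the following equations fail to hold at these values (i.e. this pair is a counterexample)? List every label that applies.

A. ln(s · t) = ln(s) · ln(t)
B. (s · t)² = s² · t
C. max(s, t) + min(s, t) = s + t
A, B

Evaluating each claim at the given values:
A. LHS = ln(6) ≈ 1.792, RHS = ln(2)·ln(3) ≈ 0.7615 → fails here (LHS ≠ RHS)
B. LHS = 36, RHS = 12 → fails here (LHS ≠ RHS)
C. LHS = 5, RHS = 5 → holds here (LHS = RHS)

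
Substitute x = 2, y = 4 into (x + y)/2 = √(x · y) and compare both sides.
LHS = (2 + 4)/2 = 3
RHS = √(2 · 4) = 2·√(2) ≈ 2.828

LHS ≠ RHS (they differ by about 0.1716), so the equation does not hold here.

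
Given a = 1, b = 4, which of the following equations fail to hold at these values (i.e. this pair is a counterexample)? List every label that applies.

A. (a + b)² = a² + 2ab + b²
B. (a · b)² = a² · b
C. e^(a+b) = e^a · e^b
Evaluating each claim at the given values:
A. LHS = 25, RHS = 25 → holds here (LHS = RHS)
B. LHS = 16, RHS = 4 → fails here (LHS ≠ RHS)
C. LHS = e^5 ≈ 148.4, RHS = e^5 ≈ 148.4 → holds here (LHS = RHS)

Answer: B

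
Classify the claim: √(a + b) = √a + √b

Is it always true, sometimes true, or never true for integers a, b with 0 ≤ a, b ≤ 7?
Sometimes true

It holds at (a, b) = (1, 0) (both sides equal 1), but fails at (a, b) = (6, 3) (LHS = 3, RHS = √(3) + √(6) ≈ 4.182).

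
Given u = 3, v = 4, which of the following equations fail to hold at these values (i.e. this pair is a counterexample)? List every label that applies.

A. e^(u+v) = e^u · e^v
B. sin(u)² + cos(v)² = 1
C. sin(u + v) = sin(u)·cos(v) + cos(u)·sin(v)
Evaluating each claim at the given values:
A. LHS = e^7 ≈ 1097, RHS = e^7 ≈ 1097 → holds here (LHS = RHS)
B. LHS = sin(3)² + cos(4)² ≈ 0.4472, RHS = 1 → fails here (LHS ≠ RHS)
C. LHS = sin(7) ≈ 0.657, RHS = sin(3)·cos(4) + sin(4)·cos(3) ≈ 0.657 → holds here (LHS = RHS)

Answer: B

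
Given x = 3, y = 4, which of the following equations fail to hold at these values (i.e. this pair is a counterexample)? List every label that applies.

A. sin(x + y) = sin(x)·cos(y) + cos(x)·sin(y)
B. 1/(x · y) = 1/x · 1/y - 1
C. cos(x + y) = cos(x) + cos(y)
B, C

Evaluating each claim at the given values:
A. LHS = sin(7) ≈ 0.657, RHS = sin(3)·cos(4) + sin(4)·cos(3) ≈ 0.657 → holds here (LHS = RHS)
B. LHS = 1/12, RHS = -11/12 → fails here (LHS ≠ RHS)
C. LHS = cos(7) ≈ 0.7539, RHS = cos(3) + cos(4) ≈ -1.644 → fails here (LHS ≠ RHS)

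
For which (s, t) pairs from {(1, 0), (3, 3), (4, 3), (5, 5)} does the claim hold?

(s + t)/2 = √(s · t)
(3, 3), (5, 5)

Testing each pair:
(1, 0): LHS = 1/2, RHS = 0 → fails
(3, 3): LHS = 3, RHS = 3 → holds
(4, 3): LHS = 7/2, RHS = 2·√(3) ≈ 3.464 → fails
(5, 5): LHS = 5, RHS = 5 → holds

2 of 4 pairs satisfy the claim.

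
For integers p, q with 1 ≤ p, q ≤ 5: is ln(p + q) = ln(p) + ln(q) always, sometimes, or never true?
It holds at (p, q) = (2, 2) (both sides equal ln(4) ≈ 1.386), but fails at (p, q) = (3, 4) (LHS = ln(7) ≈ 1.946, RHS = ln(3) + ln(4) ≈ 2.485).

Answer: Sometimes true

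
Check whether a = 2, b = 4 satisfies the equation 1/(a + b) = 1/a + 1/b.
Fails

Substituting a = 2, b = 4:

LHS = 1/(2 + 4) = 1/6
RHS = 1/2 + 1/4 = 3/4

LHS ≠ RHS, so the equation does not hold at this point.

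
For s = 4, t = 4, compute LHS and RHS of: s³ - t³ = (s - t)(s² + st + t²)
LHS = 4³ - 4³ = 0
RHS = (4 - 4)(4² + 4·4 + 4²) = 0

LHS = RHS: the two sides agree.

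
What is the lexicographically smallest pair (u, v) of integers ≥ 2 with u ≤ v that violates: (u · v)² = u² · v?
(u, v) = (2, 2)

Substituting (2, 2) into the claim:
LHS = (2 · 2)² = 16
RHS = 2² · 2 = 8

Since LHS ≠ RHS, this pair disproves the claim, and no lexicographically smaller pair (u ≤ v, integers ≥ 2) does.

For instance (2, 7) is also a counterexample (LHS = 196, RHS = 28), but it's lexicographically larger.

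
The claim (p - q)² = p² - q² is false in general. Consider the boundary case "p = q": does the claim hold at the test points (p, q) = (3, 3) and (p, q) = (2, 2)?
At (3, 3): LHS = 0, RHS = 0 → equal
At (2, 2): LHS = 0, RHS = 0 → equal

So the claim does hold at both of these boundary points, even though it is not an identity.

Answer: Yes, holds at both test points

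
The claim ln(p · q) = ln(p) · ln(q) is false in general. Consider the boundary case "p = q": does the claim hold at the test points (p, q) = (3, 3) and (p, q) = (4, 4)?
At (3, 3): LHS = ln(9) ≈ 2.197 ≠ RHS = ln(3)² ≈ 1.207
At (4, 4): LHS = ln(16) ≈ 2.773 ≠ RHS = ln(4)² ≈ 1.922

Answer: No, fails at both test points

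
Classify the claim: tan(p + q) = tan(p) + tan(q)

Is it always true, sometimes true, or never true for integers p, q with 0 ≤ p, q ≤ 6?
It holds at (p, q) = (0, 6) (both sides equal tan(6) ≈ -0.291), but fails at (p, q) = (2, 5) (LHS = tan(7) ≈ 0.8714, RHS = tan(5) + tan(2) ≈ -5.566).

Answer: Sometimes true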